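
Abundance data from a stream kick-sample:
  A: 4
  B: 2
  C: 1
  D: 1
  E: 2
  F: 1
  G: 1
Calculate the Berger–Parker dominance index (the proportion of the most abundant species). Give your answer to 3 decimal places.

Total N = 4+2+1+1+2+1+1 = 12, so the proportions are 0.33333, 0.16667, 0.08333, 0.08333, 0.16667, 0.08333, 0.08333 (working shown to 5 dp, full precision carried).
The largest proportion is 0.33333, i.e. d = 0.333 to 3 decimal places.

0.333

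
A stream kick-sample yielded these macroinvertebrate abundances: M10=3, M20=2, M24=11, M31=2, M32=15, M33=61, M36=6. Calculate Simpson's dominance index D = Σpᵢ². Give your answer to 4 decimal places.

Total N = 3+2+11+2+15+61+6 = 100, so the proportions are 0.03, 0.02, 0.11, 0.02, 0.15, 0.61, 0.06 (working shown to 6 dp, full precision carried).
D = 0.03² + 0.02² + 0.11² + 0.02² + 0.15² + 0.61² + 0.06² = 0.000900 + 0.000400 + 0.012100 + 0.000400 + 0.022500 + 0.372100 + 0.003600 = 0.412000.
To 4 decimal places, D = 0.4120.

0.4120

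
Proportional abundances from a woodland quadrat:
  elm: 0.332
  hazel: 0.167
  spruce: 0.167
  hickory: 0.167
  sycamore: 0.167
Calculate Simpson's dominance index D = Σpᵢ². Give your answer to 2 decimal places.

D = 0.332² + 0.167² + 0.167² + 0.167² + 0.167² = 0.1102 + 0.0279 + 0.0279 + 0.0279 + 0.0279 = 0.2218 (working shown to 4 dp, full precision carried).
To 2 decimal places, D = 0.22.

0.22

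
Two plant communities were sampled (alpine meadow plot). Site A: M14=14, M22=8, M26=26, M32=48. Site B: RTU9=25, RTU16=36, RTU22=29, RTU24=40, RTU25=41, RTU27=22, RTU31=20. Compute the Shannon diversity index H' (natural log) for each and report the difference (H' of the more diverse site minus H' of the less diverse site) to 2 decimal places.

0.72

Site A: N=96, proportions 0.14583, 0.08333, 0.27083, 0.5, giving H' = 1.18820 (working shown to 5 dp, full precision carried).
Site B: N=213, proportions 0.11737, 0.16901, 0.13615, 0.18779, 0.19249, 0.10329, 0.0939, giving H' = 1.91125.
Difference = |1.18820 − 1.91125| = 0.72305, i.e. 0.72 to 2 decimal places.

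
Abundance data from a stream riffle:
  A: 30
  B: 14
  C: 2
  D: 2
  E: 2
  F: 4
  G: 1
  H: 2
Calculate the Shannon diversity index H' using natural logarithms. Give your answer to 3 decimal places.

1.410

Total N = 30+14+2+2+2+4+1+2 = 57, so the proportions are 0.52632, 0.24561, 0.03509, 0.03509, 0.03509, 0.07018, 0.01754, 0.03509 (working shown to 5 dp, full precision carried).
Each pᵢ ln pᵢ term: 0.52632×(-0.64185)=-0.33782, 0.24561×(-1.40399)=-0.34484, 0.03509×(-3.34990)=-0.11754, 0.03509×(-3.34990)=-0.11754, 0.03509×(-3.34990)=-0.11754, 0.07018×(-2.65676)=-0.18644, 0.01754×(-4.04305)=-0.07093, 0.03509×(-3.34990)=-0.11754.
Sum = -1.41019, so H' = 1.410.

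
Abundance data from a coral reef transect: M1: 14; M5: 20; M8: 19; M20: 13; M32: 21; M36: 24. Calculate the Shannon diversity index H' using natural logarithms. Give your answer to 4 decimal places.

Total N = 14+20+19+13+21+24 = 111, so the proportions are 0.126126, 0.18018, 0.171171, 0.117117, 0.189189, 0.216216 (working shown to 6 dp, full precision carried).
Each pᵢ ln pᵢ term: 0.126126×(-2.070473)=-0.261141, 0.18018×(-1.713798)=-0.308792, 0.171171×(-1.765091)=-0.302133, 0.117117×(-2.144581)=-0.251167, 0.189189×(-1.665008)=-0.315001, 0.216216×(-1.531476)=-0.331130.
Sum = -1.769364, so H' = 1.7694.

1.7694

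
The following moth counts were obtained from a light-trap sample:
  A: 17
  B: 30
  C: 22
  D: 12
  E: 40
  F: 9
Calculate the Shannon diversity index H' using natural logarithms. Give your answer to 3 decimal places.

Total N = 17+30+22+12+40+9 = 130, so the proportions are 0.13077, 0.23077, 0.16923, 0.09231, 0.30769, 0.06923 (working shown to 5 dp, full precision carried).
Each pᵢ ln pᵢ term: 0.13077×(-2.03432)=-0.26603, 0.23077×(-1.46634)=-0.33839, 0.16923×(-1.77649)=-0.30064, 0.09231×(-2.38263)=-0.21993, 0.30769×(-1.17865)=-0.36266, 0.06923×(-2.67031)=-0.18487.
Sum = -1.67251, so H' = 1.673.

1.673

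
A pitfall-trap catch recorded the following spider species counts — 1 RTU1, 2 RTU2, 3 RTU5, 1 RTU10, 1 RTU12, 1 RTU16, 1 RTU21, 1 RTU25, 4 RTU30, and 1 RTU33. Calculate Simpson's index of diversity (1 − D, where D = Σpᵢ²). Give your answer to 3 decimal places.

0.859

Total N = 1+2+3+1+1+1+1+1+4+1 = 16, so the proportions are 0.0625, 0.125, 0.1875, 0.0625, 0.0625, 0.0625, 0.0625, 0.0625, 0.25, 0.0625 (working shown to 5 dp, full precision carried).
D = 0.0625² + 0.125² + 0.1875² + 0.0625² + 0.0625² + 0.0625² + 0.0625² + 0.0625² + 0.25² + 0.0625² = 0.00391 + 0.01562 + 0.03516 + 0.00391 + 0.00391 + 0.00391 + 0.00391 + 0.00391 + 0.06250 + 0.00391 = 0.14062.
So 1 − D = 0.85938, i.e. 0.859 to 3 decimal places.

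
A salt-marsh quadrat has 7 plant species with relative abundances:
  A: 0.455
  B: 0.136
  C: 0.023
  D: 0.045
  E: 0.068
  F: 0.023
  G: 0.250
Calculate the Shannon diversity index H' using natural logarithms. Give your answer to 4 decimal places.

Each pᵢ ln pᵢ term (working shown to 6 dp, full precision carried): 0.455×(-0.787458)=-0.358293, 0.136×(-1.995100)=-0.271334, 0.023×(-3.772261)=-0.086762, 0.045×(-3.101093)=-0.139549, 0.068×(-2.688248)=-0.182801, 0.023×(-3.772261)=-0.086762, 0.25×(-1.386294)=-0.346574.
Sum = -1.472075, so H' = 1.4721.

1.4721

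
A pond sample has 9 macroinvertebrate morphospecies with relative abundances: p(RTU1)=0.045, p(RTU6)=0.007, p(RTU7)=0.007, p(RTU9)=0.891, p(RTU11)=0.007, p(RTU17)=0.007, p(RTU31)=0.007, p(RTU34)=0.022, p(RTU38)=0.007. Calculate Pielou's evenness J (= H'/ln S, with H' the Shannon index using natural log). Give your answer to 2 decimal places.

0.24

H' = −Σ pᵢ ln pᵢ = −((-0.1395) + (-0.0347) + (-0.0347) + (-0.1028) + (-0.0347) + (-0.0347) + (-0.0347) + (-0.0840) + (-0.0347)) = 0.5347 (working shown to 4 dp, full precision carried).
With S = 9 species, ln S = 2.1972, so J = 0.5347/2.1972 = 0.2434, i.e. 0.24 to 2 decimal places.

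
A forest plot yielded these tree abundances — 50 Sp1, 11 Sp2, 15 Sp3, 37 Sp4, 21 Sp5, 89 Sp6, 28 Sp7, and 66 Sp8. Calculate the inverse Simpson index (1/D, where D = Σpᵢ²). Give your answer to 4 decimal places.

5.6719

Total N = 50+11+15+37+21+89+28+66 = 317, so the proportions are 0.15772871, 0.03470032, 0.04731861, 0.11671924, 0.06624606, 0.2807571, 0.08832808, 0.20820189 (working shown to 8 dp, full precision carried).
D = 0.15772871² + 0.03470032² + 0.04731861² + 0.11671924² + 0.06624606² + 0.2807571² + 0.08832808² + 0.20820189² = 0.02487834 + 0.00120411 + 0.00223905 + 0.01362338 + 0.00438854 + 0.07882455 + 0.00780185 + 0.04334803 = 0.17630785.
So 1/D = 5.671897, i.e. 5.6719 to 4 decimal places.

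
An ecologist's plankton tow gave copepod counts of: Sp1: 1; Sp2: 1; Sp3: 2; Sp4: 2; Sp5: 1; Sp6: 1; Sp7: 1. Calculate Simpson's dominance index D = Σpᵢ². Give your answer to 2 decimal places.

0.16

Total N = 1+1+2+2+1+1+1 = 9, so the proportions are 0.1111, 0.1111, 0.2222, 0.2222, 0.1111, 0.1111, 0.1111 (working shown to 4 dp, full precision carried).
D = 0.1111² + 0.1111² + 0.2222² + 0.2222² + 0.1111² + 0.1111² + 0.1111² = 0.0123 + 0.0123 + 0.0494 + 0.0494 + 0.0123 + 0.0123 + 0.0123 = 0.1605.
To 2 decimal places, D = 0.16.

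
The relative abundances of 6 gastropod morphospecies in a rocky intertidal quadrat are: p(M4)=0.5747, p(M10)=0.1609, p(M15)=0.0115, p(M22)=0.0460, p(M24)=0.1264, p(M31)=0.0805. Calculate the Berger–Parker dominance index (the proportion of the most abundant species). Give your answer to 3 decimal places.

The largest proportion is 0.5747, i.e. d = 0.575 to 3 decimal places.

0.575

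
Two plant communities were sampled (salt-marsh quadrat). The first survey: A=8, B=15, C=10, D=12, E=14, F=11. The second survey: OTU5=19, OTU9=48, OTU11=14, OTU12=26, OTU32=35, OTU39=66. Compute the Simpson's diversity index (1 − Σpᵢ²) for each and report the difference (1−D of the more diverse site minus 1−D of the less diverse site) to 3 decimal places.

0.037

The first survey: N=70, proportions 0.11429, 0.21429, 0.14286, 0.17143, 0.2, 0.15714, giving 1−D = 0.82653 (working shown to 5 dp, full precision carried).
The second survey: N=208, proportions 0.09135, 0.23077, 0.06731, 0.125, 0.16827, 0.31731, giving 1−D = 0.78925.
Difference = |0.82653 − 0.78925| = 0.03728, i.e. 0.037 to 3 decimal places.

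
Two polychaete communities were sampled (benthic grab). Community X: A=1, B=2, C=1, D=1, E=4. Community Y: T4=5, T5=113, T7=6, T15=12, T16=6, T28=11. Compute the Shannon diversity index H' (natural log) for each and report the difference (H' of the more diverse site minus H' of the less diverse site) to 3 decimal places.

0.449

Community X: N=9, proportions 0.11111, 0.22222, 0.11111, 0.11111, 0.44444, giving H' = 1.42706 (working shown to 5 dp, full precision carried).
Community Y: N=153, proportions 0.03268, 0.73856, 0.03922, 0.07843, 0.03922, 0.0719, giving H' = 0.97855.
Difference = |1.42706 − 0.97855| = 0.44851, i.e. 0.449 to 3 decimal places.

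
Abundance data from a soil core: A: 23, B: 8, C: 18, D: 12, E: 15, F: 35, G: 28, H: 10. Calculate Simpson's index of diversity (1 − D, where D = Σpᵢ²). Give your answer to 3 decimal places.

0.847

Total N = 23+8+18+12+15+35+28+10 = 149, so the proportions are 0.15436, 0.05369, 0.12081, 0.08054, 0.10067, 0.2349, 0.18792, 0.06711 (working shown to 5 dp, full precision carried).
D = 0.15436² + 0.05369² + 0.12081² + 0.08054² + 0.10067² + 0.2349² + 0.18792² + 0.06711² = 0.02383 + 0.00288 + 0.01459 + 0.00649 + 0.01013 + 0.05518 + 0.03531 + 0.00450 = 0.15292.
So 1 − D = 0.84708, i.e. 0.847 to 3 decimal places.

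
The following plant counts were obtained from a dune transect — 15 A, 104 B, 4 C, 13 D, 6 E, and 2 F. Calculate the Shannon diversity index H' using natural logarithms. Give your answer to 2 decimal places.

0.98

Total N = 15+104+4+13+6+2 = 144, so the proportions are 0.1042, 0.7222, 0.0278, 0.0903, 0.0417, 0.0139 (working shown to 4 dp, full precision carried).
Each pᵢ ln pᵢ term: 0.1042×(-2.2618)=-0.2356, 0.7222×(-0.3254)=-0.2350, 0.0278×(-3.5835)=-0.0995, 0.0903×(-2.4049)=-0.2171, 0.0417×(-3.1781)=-0.1324, 0.0139×(-4.2767)=-0.0594.
Sum = -0.9791, so H' = 0.98.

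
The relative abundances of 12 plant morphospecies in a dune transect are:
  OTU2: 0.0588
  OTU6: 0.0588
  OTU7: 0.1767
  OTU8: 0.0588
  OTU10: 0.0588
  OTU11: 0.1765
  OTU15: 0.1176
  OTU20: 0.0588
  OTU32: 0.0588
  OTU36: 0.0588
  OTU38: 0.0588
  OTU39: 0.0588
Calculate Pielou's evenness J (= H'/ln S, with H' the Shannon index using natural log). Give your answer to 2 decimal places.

H' = −Σ pᵢ ln pᵢ = −((-0.1666) + (-0.1666) + (-0.3063) + (-0.1666) + (-0.1666) + (-0.3061) + (-0.2517) + (-0.1666) + (-0.1666) + (-0.1666) + (-0.1666) + (-0.1666)) = 2.3637 (working shown to 4 dp, full precision carried).
With S = 12 species, ln S = 2.4849, so J = 2.3637/2.4849 = 0.9512, i.e. 0.95 to 2 decimal places.

0.95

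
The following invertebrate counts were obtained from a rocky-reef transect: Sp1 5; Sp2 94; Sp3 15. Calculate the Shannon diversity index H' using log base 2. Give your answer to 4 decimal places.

Total N = 5+94+15 = 114, so the proportions are 0.04386, 0.824561, 0.131579 (working shown to 6 dp, full precision carried).
Each pᵢ log₂ pᵢ term: 0.04386×(-4.510962)=-0.197849, 0.824561×(-0.278301)=-0.229476, 0.131579×(-2.925999)=-0.385000.
Sum = -0.812326, so H' = 0.8123.

0.8123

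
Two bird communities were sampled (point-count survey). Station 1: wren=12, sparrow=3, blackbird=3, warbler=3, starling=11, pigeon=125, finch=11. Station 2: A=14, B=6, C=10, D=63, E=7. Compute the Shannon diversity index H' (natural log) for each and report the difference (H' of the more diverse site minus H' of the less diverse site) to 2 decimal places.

Station 1: N=168, proportions 0.0714, 0.0179, 0.0179, 0.0179, 0.0655, 0.744, 0.0655, giving H' = 0.9811 (working shown to 4 dp, full precision carried).
Station 2: N=100, proportions 0.14, 0.06, 0.1, 0.63, 0.07, giving H' = 1.1515.
Difference = |0.9811 − 1.1515| = 0.1704, i.e. 0.17 to 2 decimal places.

0.17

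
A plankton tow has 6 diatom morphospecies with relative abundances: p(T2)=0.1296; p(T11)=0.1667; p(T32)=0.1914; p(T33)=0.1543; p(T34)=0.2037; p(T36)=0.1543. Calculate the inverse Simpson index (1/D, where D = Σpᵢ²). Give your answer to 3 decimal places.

D = 0.1296² + 0.1667² + 0.1914² + 0.1543² + 0.2037² + 0.1543² = 0.0167962 + 0.0277889 + 0.0366340 + 0.0238085 + 0.0414937 + 0.0238085 = 0.1703297 (working shown to 7 dp, full precision carried).
So 1/D = 5.87097, i.e. 5.871 to 3 decimal places.

5.871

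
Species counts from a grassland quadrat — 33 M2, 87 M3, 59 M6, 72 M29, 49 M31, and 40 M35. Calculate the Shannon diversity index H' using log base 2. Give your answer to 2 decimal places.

2.51

Total N = 33+87+59+72+49+40 = 340, so the proportions are 0.0971, 0.2559, 0.1735, 0.2118, 0.1441, 0.1176 (working shown to 4 dp, full precision carried).
Each pᵢ log₂ pᵢ term: 0.0971×(-3.3650)=-0.3266, 0.2559×(-1.9664)=-0.5032, 0.1735×(-2.5267)=-0.4385, 0.2118×(-2.2395)=-0.4742, 0.1441×(-2.7947)=-0.4028, 0.1176×(-3.0875)=-0.3632.
Sum = -2.5085, so H' = 2.51.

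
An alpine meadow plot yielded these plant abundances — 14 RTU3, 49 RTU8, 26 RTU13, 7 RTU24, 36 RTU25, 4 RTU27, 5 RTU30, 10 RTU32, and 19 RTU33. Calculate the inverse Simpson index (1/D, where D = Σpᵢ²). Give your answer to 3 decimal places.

5.645

Total N = 14+49+26+7+36+4+5+10+19 = 170, so the proportions are 0.0823529, 0.2882353, 0.1529412, 0.0411765, 0.2117647, 0.0235294, 0.0294118, 0.0588235, 0.1117647 (working shown to 7 dp, full precision carried).
D = 0.0823529² + 0.2882353² + 0.1529412² + 0.0411765² + 0.2117647² + 0.0235294² + 0.0294118² + 0.0588235² + 0.1117647² = 0.0067820 + 0.0830796 + 0.0233910 + 0.0016955 + 0.0448443 + 0.0005536 + 0.0008651 + 0.0034602 + 0.0124913 = 0.1771626.
So 1/D = 5.64453, i.e. 5.645 to 3 decimal places.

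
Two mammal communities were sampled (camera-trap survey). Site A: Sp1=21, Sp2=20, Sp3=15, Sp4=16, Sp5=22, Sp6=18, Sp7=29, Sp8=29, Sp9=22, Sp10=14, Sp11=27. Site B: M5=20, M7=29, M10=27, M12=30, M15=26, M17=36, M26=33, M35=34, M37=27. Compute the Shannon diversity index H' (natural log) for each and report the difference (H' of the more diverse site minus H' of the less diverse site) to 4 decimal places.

Site A: N=233, proportions 0.090129, 0.085837, 0.064378, 0.06867, 0.094421, 0.077253, 0.124464, 0.124464, 0.094421, 0.060086, 0.11588, giving H' = 2.369056 (working shown to 6 dp, full precision carried).
Site B: N=262, proportions 0.076336, 0.110687, 0.103053, 0.114504, 0.099237, 0.137405, 0.125954, 0.129771, 0.103053, giving H' = 2.184468.
Difference = |2.369056 − 2.184468| = 0.184588, i.e. 0.1846 to 4 decimal places.

0.1846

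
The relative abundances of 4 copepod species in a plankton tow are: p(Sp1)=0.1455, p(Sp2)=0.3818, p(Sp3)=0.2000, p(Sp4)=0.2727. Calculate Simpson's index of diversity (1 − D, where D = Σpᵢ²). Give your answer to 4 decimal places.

0.7187

D = 0.1455² + 0.3818² + 0.2² + 0.2727² = 0.021170 + 0.145771 + 0.040000 + 0.074365 = 0.281307 (working shown to 6 dp, full precision carried).
So 1 − D = 0.718693, i.e. 0.7187 to 4 decimal places.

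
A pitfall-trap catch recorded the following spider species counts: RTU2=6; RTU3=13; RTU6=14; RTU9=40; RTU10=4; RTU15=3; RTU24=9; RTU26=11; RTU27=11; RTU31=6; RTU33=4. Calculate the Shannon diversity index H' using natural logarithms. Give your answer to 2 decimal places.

Total N = 6+13+14+40+4+3+9+11+11+6+4 = 121, so the proportions are 0.0496, 0.1074, 0.1157, 0.3306, 0.0331, 0.0248, 0.0744, 0.0909, 0.0909, 0.0496, 0.0331 (working shown to 4 dp, full precision carried).
Each pᵢ ln pᵢ term: 0.0496×(-3.0040)=-0.1490, 0.1074×(-2.2308)=-0.2397, 0.1157×(-2.1567)=-0.2495, 0.3306×(-1.1069)=-0.3659, 0.0331×(-3.4095)=-0.1127, 0.0248×(-3.6972)=-0.0917, 0.0744×(-2.5986)=-0.1933, 0.0909×(-2.3979)=-0.2180, 0.0909×(-2.3979)=-0.2180, 0.0496×(-3.0040)=-0.1490, 0.0331×(-3.4095)=-0.1127.
Sum = -2.0994, so H' = 2.10.

2.10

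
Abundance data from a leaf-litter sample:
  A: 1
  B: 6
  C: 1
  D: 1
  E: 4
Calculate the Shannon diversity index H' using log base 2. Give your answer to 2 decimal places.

1.89

Total N = 1+6+1+1+4 = 13, so the proportions are 0.0769, 0.4615, 0.0769, 0.0769, 0.3077 (working shown to 4 dp, full precision carried).
Each pᵢ log₂ pᵢ term: 0.0769×(-3.7004)=-0.2846, 0.4615×(-1.1155)=-0.5148, 0.0769×(-3.7004)=-0.2846, 0.0769×(-3.7004)=-0.2846, 0.3077×(-1.7004)=-0.5232.
Sum = -1.8920, so H' = 1.89.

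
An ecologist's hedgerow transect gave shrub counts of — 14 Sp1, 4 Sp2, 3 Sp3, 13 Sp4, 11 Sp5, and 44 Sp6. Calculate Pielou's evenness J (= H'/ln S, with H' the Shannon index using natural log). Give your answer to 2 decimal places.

0.80

Total N = 14+4+3+13+11+44 = 89, so the proportions are 0.1573, 0.0449, 0.0337, 0.1461, 0.1236, 0.4944 (working shown to 4 dp, full precision carried).
H' = −Σ pᵢ ln pᵢ = −((-0.2909) + (-0.1394) + (-0.1143) + (-0.2810) + (-0.2584) + (-0.3483)) = 1.4323.
With S = 6 species, ln S = 1.7918, so J = 1.4323/1.7918 = 0.7994, i.e. 0.80 to 2 decimal places.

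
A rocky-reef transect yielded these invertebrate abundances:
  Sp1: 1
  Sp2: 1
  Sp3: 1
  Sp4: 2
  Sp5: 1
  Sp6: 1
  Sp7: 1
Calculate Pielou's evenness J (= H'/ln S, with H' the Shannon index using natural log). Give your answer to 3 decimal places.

0.980

Total N = 1+1+1+2+1+1+1 = 8, so the proportions are 0.125, 0.125, 0.125, 0.25, 0.125, 0.125, 0.125 (working shown to 5 dp, full precision carried).
H' = −Σ pᵢ ln pᵢ = −((-0.25993) + (-0.25993) + (-0.25993) + (-0.34657) + (-0.25993) + (-0.25993) + (-0.25993)) = 1.90615.
With S = 7 species, ln S = 1.94591, so J = 1.90615/1.94591 = 0.97957, i.e. 0.980 to 3 decimal places.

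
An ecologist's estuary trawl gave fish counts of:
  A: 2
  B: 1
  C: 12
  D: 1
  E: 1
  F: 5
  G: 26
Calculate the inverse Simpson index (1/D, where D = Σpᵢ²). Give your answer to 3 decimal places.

2.704

Total N = 2+1+12+1+1+5+26 = 48, so the proportions are 0.041667, 0.020833, 0.25, 0.020833, 0.020833, 0.104167, 0.541667 (working shown to 6 dp, full precision carried).
D = 0.041667² + 0.020833² + 0.25² + 0.020833² + 0.020833² + 0.104167² + 0.541667² = 0.001736 + 0.000434 + 0.062500 + 0.000434 + 0.000434 + 0.010851 + 0.293403 = 0.369792.
So 1/D = 2.70423, i.e. 2.704 to 3 decimal places.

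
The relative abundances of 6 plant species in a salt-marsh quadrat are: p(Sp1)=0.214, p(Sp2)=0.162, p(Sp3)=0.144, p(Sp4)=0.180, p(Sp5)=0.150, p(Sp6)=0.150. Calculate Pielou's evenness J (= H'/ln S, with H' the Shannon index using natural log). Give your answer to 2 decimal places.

0.99

H' = −Σ pᵢ ln pᵢ = −((-0.3299) + (-0.2949) + (-0.2791) + (-0.3087) + (-0.2846) + (-0.2846)) = 1.7817 (working shown to 4 dp, full precision carried).
With S = 6 species, ln S = 1.7918, so J = 1.7817/1.7918 = 0.9944, i.e. 0.99 to 2 decimal places.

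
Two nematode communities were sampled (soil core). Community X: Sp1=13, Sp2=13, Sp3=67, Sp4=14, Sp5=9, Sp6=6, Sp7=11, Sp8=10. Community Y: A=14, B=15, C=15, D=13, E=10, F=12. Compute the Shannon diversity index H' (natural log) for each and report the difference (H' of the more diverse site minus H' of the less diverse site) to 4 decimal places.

Community X: N=143, proportions 0.090909, 0.090909, 0.468531, 0.097902, 0.062937, 0.041958, 0.076923, 0.06993, giving H' = 1.709151 (working shown to 6 dp, full precision carried).
Community Y: N=79, proportions 0.177215, 0.189873, 0.189873, 0.164557, 0.126582, 0.151899, giving H' = 1.782392.
Difference = |1.709151 − 1.782392| = 0.073241, i.e. 0.0732 to 4 decimal places.

0.0732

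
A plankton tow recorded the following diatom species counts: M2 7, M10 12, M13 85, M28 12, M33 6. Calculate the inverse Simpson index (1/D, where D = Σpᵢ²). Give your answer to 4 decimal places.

Total N = 7+12+85+12+6 = 122, so the proportions are 0.057377, 0.0983607, 0.6967213, 0.0983607, 0.0491803 (working shown to 7 dp, full precision carried).
D = 0.057377² + 0.0983607² + 0.6967213² + 0.0983607² + 0.0491803² = 0.0032921 + 0.0096748 + 0.4854206 + 0.0096748 + 0.0024187 = 0.5104811.
So 1/D = 1.958937, i.e. 1.9589 to 4 decimal places.

1.9589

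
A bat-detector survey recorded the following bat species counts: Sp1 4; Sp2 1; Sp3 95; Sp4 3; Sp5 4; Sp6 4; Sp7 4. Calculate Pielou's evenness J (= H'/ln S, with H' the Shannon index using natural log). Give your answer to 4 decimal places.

0.3913

Total N = 4+1+95+3+4+4+4 = 115, so the proportions are 0.034783, 0.008696, 0.826087, 0.026087, 0.034783, 0.034783, 0.034783 (working shown to 6 dp, full precision carried).
H' = −Σ pᵢ ln pᵢ = −((-0.116822) + (-0.041260) + (-0.157828) + (-0.095121) + (-0.116822) + (-0.116822) + (-0.116822)) = 0.761499.
With S = 7 species, ln S = 1.945910, so J = 0.761499/1.945910 = 0.391333, i.e. 0.3913 to 4 decimal places.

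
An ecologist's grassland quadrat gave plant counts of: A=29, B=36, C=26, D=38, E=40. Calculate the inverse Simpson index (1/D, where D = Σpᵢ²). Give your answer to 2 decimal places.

Total N = 29+36+26+38+40 = 169, so the proportions are 0.171598, 0.213018, 0.153846, 0.224852, 0.236686 (working shown to 6 dp, full precision carried).
D = 0.171598² + 0.213018² + 0.153846² + 0.224852² + 0.236686² = 0.029446 + 0.045377 + 0.023669 + 0.050558 + 0.056020 = 0.205070.
So 1/D = 4.8764, i.e. 4.88 to 2 decimal places.

4.88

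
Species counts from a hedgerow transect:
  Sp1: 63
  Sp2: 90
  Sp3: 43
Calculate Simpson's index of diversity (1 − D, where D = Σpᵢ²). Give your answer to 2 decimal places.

0.64

Total N = 63+90+43 = 196, so the proportions are 0.3214, 0.4592, 0.2194 (working shown to 4 dp, full precision carried).
D = 0.3214² + 0.4592² + 0.2194² = 0.1033 + 0.2108 + 0.0481 = 0.3623.
So 1 − D = 0.6377, i.e. 0.64 to 2 decimal places.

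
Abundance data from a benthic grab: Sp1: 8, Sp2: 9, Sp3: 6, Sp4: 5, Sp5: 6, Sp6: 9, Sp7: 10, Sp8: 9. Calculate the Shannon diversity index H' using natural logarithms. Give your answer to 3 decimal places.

Total N = 8+9+6+5+6+9+10+9 = 62, so the proportions are 0.12903, 0.14516, 0.09677, 0.08065, 0.09677, 0.14516, 0.16129, 0.14516 (working shown to 5 dp, full precision carried).
Each pᵢ ln pᵢ term: 0.12903×(-2.04769)=-0.26422, 0.14516×(-1.92991)=-0.28015, 0.09677×(-2.33537)=-0.22600, 0.08065×(-2.51770)=-0.20304, 0.09677×(-2.33537)=-0.22600, 0.14516×(-1.92991)=-0.28015, 0.16129×(-1.82455)=-0.29428, 0.14516×(-1.92991)=-0.28015.
Sum = -2.05399, so H' = 2.054.

2.054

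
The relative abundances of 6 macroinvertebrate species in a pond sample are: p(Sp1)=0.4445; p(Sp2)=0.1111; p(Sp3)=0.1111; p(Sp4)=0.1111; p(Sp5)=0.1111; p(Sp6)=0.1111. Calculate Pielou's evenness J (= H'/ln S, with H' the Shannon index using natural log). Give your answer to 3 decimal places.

H' = −Σ pᵢ ln pᵢ = −((-0.36040) + (-0.24412) + (-0.24412) + (-0.24412) + (-0.24412) + (-0.24412)) = 1.58102 (working shown to 5 dp, full precision carried).
With S = 6 species, ln S = 1.79176, so J = 1.58102/1.79176 = 0.88238, i.e. 0.882 to 3 decimal places.

0.882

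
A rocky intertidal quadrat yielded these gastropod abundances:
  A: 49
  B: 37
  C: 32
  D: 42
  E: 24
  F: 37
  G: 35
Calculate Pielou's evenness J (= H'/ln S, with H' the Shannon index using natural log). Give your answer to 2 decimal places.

Total N = 49+37+32+42+24+37+35 = 256, so the proportions are 0.1914, 0.1445, 0.125, 0.1641, 0.0938, 0.1445, 0.1367 (working shown to 4 dp, full precision carried).
H' = −Σ pᵢ ln pᵢ = −((-0.3165) + (-0.2796) + (-0.2599) + (-0.2965) + (-0.2219) + (-0.2796) + (-0.2720)) = 1.9260.
With S = 7 species, ln S = 1.9459, so J = 1.9260/1.9459 = 0.9898, i.e. 0.99 to 2 decimal places.

0.99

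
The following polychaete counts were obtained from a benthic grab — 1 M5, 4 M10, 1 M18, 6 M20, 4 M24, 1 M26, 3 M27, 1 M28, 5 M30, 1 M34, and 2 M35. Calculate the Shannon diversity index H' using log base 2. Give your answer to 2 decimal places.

3.14

Total N = 1+4+1+6+4+1+3+1+5+1+2 = 29, so the proportions are 0.0345, 0.1379, 0.0345, 0.2069, 0.1379, 0.0345, 0.1034, 0.0345, 0.1724, 0.0345, 0.069 (working shown to 4 dp, full precision carried).
Each pᵢ log₂ pᵢ term: 0.0345×(-4.8580)=-0.1675, 0.1379×(-2.8580)=-0.3942, 0.0345×(-4.8580)=-0.1675, 0.2069×(-2.2730)=-0.4703, 0.1379×(-2.8580)=-0.3942, 0.0345×(-4.8580)=-0.1675, 0.1034×(-3.2730)=-0.3386, 0.0345×(-4.8580)=-0.1675, 0.1724×(-2.5361)=-0.4373, 0.0345×(-4.8580)=-0.1675, 0.069×(-3.8580)=-0.2661.
Sum = -3.1382, so H' = 3.14.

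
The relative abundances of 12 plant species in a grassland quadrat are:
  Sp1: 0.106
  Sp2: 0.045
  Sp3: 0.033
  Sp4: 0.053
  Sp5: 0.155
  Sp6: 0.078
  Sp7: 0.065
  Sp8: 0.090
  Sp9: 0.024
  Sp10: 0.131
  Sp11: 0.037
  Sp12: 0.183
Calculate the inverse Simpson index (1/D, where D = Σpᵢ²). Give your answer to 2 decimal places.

8.91

D = 0.106² + 0.045² + 0.033² + 0.053² + 0.155² + 0.078² + 0.065² + 0.09² + 0.024² + 0.131² + 0.037² + 0.183² = 0.011236 + 0.002025 + 0.001089 + 0.002809 + 0.024025 + 0.006084 + 0.004225 + 0.008100 + 0.000576 + 0.017161 + 0.001369 + 0.033489 = 0.112188 (working shown to 6 dp, full precision carried).
So 1/D = 8.9136, i.e. 8.91 to 2 decimal places.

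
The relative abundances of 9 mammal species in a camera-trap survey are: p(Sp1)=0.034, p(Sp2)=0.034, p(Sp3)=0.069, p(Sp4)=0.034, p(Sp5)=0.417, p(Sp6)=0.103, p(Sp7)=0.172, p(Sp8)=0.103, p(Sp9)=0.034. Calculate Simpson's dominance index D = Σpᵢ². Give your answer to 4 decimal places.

D = 0.034² + 0.034² + 0.069² + 0.034² + 0.417² + 0.103² + 0.172² + 0.103² + 0.034² = 0.001156 + 0.001156 + 0.004761 + 0.001156 + 0.173889 + 0.010609 + 0.029584 + 0.010609 + 0.001156 = 0.234076 (working shown to 6 dp, full precision carried).
To 4 decimal places, D = 0.2341.

0.2341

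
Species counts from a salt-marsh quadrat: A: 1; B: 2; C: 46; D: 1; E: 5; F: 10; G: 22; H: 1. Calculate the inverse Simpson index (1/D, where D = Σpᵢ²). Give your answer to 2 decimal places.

2.83

Total N = 1+2+46+1+5+10+22+1 = 88, so the proportions are 0.01136, 0.02273, 0.52273, 0.01136, 0.05682, 0.11364, 0.25, 0.01136 (working shown to 5 dp, full precision carried).
D = 0.01136² + 0.02273² + 0.52273² + 0.01136² + 0.05682² + 0.11364² + 0.25² + 0.01136² = 0.00013 + 0.00052 + 0.27324 + 0.00013 + 0.00323 + 0.01291 + 0.06250 + 0.00013 = 0.35279.
So 1/D = 2.8346, i.e. 2.83 to 2 decimal places.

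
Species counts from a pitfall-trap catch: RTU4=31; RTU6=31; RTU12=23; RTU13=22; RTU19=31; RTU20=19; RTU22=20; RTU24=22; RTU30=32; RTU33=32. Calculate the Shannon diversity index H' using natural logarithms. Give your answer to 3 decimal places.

Total N = 31+31+23+22+31+19+20+22+32+32 = 263, so the proportions are 0.11787, 0.11787, 0.08745, 0.08365, 0.11787, 0.07224, 0.07605, 0.08365, 0.12167, 0.12167 (working shown to 5 dp, full precision carried).
Each pᵢ ln pᵢ term: 0.11787×(-2.13817)=-0.25203, 0.11787×(-2.13817)=-0.25203, 0.08745×(-2.43666)=-0.21309, 0.08365×(-2.48111)=-0.20755, 0.11787×(-2.13817)=-0.25203, 0.07224×(-2.62772)=-0.18983, 0.07605×(-2.57642)=-0.19593, 0.08365×(-2.48111)=-0.20755, 0.12167×(-2.10642)=-0.25629, 0.12167×(-2.10642)=-0.25629.
Sum = -2.28261, so H' = 2.283.

2.283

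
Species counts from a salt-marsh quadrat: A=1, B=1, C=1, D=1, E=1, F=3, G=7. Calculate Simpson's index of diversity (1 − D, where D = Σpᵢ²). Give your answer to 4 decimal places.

0.7200

Total N = 1+1+1+1+1+3+7 = 15, so the proportions are 0.066667, 0.066667, 0.066667, 0.066667, 0.066667, 0.2, 0.466667 (working shown to 6 dp, full precision carried).
D = 0.066667² + 0.066667² + 0.066667² + 0.066667² + 0.066667² + 0.2² + 0.466667² = 0.004444 + 0.004444 + 0.004444 + 0.004444 + 0.004444 + 0.040000 + 0.217778 = 0.280000.
So 1 − D = 0.720000, i.e. 0.7200 to 4 decimal places.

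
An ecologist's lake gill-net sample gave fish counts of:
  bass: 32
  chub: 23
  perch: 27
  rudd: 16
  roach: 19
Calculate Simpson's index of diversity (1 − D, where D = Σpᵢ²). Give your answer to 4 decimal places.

Total N = 32+23+27+16+19 = 117, so the proportions are 0.273504, 0.196581, 0.230769, 0.136752, 0.162393 (working shown to 6 dp, full precision carried).
D = 0.273504² + 0.196581² + 0.230769² + 0.136752² + 0.162393² = 0.074805 + 0.038644 + 0.053254 + 0.018701 + 0.026372 = 0.211776.
So 1 − D = 0.788224, i.e. 0.7882 to 4 decimal places.

0.7882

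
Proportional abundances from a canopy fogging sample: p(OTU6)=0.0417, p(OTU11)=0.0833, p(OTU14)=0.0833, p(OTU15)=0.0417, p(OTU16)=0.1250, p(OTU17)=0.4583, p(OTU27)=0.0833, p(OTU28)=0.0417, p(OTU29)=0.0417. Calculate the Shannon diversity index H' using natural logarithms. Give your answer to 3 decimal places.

Each pᵢ ln pᵢ term (working shown to 5 dp, full precision carried): 0.0417×(-3.17725)=-0.13249, 0.0833×(-2.48531)=-0.20703, 0.0833×(-2.48531)=-0.20703, 0.0417×(-3.17725)=-0.13249, 0.125×(-2.07944)=-0.25993, 0.4583×(-0.78023)=-0.35758, 0.0833×(-2.48531)=-0.20703, 0.0417×(-3.17725)=-0.13249, 0.0417×(-3.17725)=-0.13249.
Sum = -1.76855, so H' = 1.769.

1.769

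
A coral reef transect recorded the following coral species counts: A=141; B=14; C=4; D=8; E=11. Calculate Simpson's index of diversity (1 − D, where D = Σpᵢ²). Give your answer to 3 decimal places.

0.360

Total N = 141+14+4+8+11 = 178, so the proportions are 0.79213, 0.07865, 0.02247, 0.04494, 0.0618 (working shown to 5 dp, full precision carried).
D = 0.79213² + 0.07865² + 0.02247² + 0.04494² + 0.0618² = 0.62748 + 0.00619 + 0.00050 + 0.00202 + 0.00382 = 0.64001.
So 1 − D = 0.35999, i.e. 0.360 to 3 decimal places.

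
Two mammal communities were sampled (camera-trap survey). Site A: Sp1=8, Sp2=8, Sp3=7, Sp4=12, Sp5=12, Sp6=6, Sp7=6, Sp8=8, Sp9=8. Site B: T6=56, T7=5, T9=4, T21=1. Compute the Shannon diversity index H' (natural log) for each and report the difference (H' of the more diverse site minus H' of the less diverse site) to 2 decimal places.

Site A: N=75, proportions 0.1067, 0.1067, 0.0933, 0.16, 0.16, 0.08, 0.08, 0.1067, 0.1067, giving H' = 2.1668 (working shown to 4 dp, full precision carried).
Site B: N=66, proportions 0.8485, 0.0758, 0.0606, 0.0152, giving H' = 0.5683.
Difference = |2.1668 − 0.5683| = 1.5985, i.e. 1.60 to 2 decimal places.

1.60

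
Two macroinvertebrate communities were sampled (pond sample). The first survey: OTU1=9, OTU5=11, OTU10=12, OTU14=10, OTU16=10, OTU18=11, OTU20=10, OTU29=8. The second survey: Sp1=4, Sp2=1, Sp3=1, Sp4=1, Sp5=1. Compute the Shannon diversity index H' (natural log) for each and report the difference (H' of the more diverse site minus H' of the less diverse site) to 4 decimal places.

0.6864

The first survey: N=81, proportions 0.111111, 0.135802, 0.148148, 0.123457, 0.123457, 0.135802, 0.123457, 0.098765, giving H' = 2.072712 (working shown to 6 dp, full precision carried).
The second survey: N=8, proportions 0.5, 0.125, 0.125, 0.125, 0.125, giving H' = 1.386294.
Difference = |2.072712 − 1.386294| = 0.686418, i.e. 0.6864 to 4 decimal places.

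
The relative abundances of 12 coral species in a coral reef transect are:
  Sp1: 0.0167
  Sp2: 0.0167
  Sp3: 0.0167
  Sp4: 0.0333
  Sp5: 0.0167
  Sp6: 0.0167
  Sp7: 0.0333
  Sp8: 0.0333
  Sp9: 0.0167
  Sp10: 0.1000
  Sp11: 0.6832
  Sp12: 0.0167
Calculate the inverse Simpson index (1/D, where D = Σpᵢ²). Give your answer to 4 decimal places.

2.0745

D = 0.0167² + 0.0167² + 0.0167² + 0.0333² + 0.0167² + 0.0167² + 0.0333² + 0.0333² + 0.0167² + 0.1² + 0.6832² + 0.0167² = 0.0002789 + 0.0002789 + 0.0002789 + 0.0011089 + 0.0002789 + 0.0002789 + 0.0011089 + 0.0011089 + 0.0002789 + 0.0100000 + 0.4667622 + 0.0002789 = 0.4820411 (working shown to 7 dp, full precision carried).
So 1/D = 2.074512, i.e. 2.0745 to 4 decimal places.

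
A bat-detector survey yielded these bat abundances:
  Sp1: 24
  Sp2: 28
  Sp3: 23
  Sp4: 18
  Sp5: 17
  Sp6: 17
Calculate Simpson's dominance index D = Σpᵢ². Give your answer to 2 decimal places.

Total N = 24+28+23+18+17+17 = 127, so the proportions are 0.189, 0.2205, 0.1811, 0.1417, 0.1339, 0.1339 (working shown to 4 dp, full precision carried).
D = 0.189² + 0.2205² + 0.1811² + 0.1417² + 0.1339² + 0.1339² = 0.0357 + 0.0486 + 0.0328 + 0.0201 + 0.0179 + 0.0179 = 0.1730.
To 2 decimal places, D = 0.17.

0.17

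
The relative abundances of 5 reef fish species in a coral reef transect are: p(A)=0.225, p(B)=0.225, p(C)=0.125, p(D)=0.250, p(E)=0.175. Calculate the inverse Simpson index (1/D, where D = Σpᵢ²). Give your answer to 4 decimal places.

4.7619

D = 0.225² + 0.225² + 0.125² + 0.25² + 0.175² = 0.05062500 + 0.05062500 + 0.01562500 + 0.06250000 + 0.03062500 = 0.21000000 (working shown to 8 dp, full precision carried).
So 1/D = 4.761905, i.e. 4.7619 to 4 decimal places.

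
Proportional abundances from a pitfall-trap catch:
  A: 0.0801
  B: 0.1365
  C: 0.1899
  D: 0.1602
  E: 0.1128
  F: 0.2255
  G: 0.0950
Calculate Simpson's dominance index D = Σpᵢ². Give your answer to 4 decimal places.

0.1594

D = 0.0801² + 0.1365² + 0.1899² + 0.1602² + 0.1128² + 0.2255² + 0.095² = 0.006416 + 0.018632 + 0.036062 + 0.025664 + 0.012724 + 0.050850 + 0.009025 = 0.159373 (working shown to 6 dp, full precision carried).
To 4 decimal places, D = 0.1594.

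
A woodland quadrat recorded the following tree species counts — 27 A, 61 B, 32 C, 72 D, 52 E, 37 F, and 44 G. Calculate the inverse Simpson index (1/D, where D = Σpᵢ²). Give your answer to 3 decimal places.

Total N = 27+61+32+72+52+37+44 = 325, so the proportions are 0.0830769, 0.1876923, 0.0984615, 0.2215385, 0.16, 0.1138462, 0.1353846 (working shown to 7 dp, full precision carried).
D = 0.0830769² + 0.1876923² + 0.0984615² + 0.2215385² + 0.16² + 0.1138462² + 0.1353846² = 0.0069018 + 0.0352284 + 0.0096947 + 0.0490793 + 0.0256000 + 0.0129609 + 0.0183290 = 0.1577941.
So 1/D = 6.33737, i.e. 6.337 to 3 decimal places.

6.337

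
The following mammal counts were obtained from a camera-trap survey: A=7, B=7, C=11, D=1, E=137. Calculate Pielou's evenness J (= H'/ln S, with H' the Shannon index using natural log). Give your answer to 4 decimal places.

Total N = 7+7+11+1+137 = 163, so the proportions are 0.042945, 0.042945, 0.067485, 0.006135, 0.840491 (working shown to 6 dp, full precision carried).
H' = −Σ pᵢ ln pᵢ = −((-0.135183) + (-0.135183) + (-0.181929) + (-0.031250) + (-0.146051)) = 0.629597.
With S = 5 species, ln S = 1.609438, so J = 0.629597/1.609438 = 0.391191, i.e. 0.3912 to 4 decimal places.

0.3912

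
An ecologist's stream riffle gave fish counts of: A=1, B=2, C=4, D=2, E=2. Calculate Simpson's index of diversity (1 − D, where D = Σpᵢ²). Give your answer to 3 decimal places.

Total N = 1+2+4+2+2 = 11, so the proportions are 0.09091, 0.18182, 0.36364, 0.18182, 0.18182 (working shown to 5 dp, full precision carried).
D = 0.09091² + 0.18182² + 0.36364² + 0.18182² + 0.18182² = 0.00826 + 0.03306 + 0.13223 + 0.03306 + 0.03306 = 0.23967.
So 1 − D = 0.76033, i.e. 0.760 to 3 decimal places.

0.760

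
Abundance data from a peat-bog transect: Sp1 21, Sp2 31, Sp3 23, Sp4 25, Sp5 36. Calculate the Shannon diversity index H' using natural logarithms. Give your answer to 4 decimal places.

Total N = 21+31+23+25+36 = 136, so the proportions are 0.154412, 0.227941, 0.169118, 0.183824, 0.264706 (working shown to 6 dp, full precision carried).
Each pᵢ ln pᵢ term: 0.154412×(-1.868132)=-0.288462, 0.227941×(-1.478668)=-0.337049, 0.169118×(-1.777161)=-0.300549, 0.183824×(-1.693779)=-0.311356, 0.264706×(-1.329136)=-0.351830.
Sum = -1.589247, so H' = 1.5892.

1.5892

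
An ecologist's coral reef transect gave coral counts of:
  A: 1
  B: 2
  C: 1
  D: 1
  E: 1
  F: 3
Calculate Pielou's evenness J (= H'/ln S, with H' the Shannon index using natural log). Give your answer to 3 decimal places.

0.936

Total N = 1+2+1+1+1+3 = 9, so the proportions are 0.11111, 0.22222, 0.11111, 0.11111, 0.11111, 0.33333 (working shown to 5 dp, full precision carried).
H' = −Σ pᵢ ln pᵢ = −((-0.24414) + (-0.33424) + (-0.24414) + (-0.24414) + (-0.24414) + (-0.36620)) = 1.67699.
With S = 6 species, ln S = 1.79176, so J = 1.67699/1.79176 = 0.93594, i.e. 0.936 to 3 decimal places.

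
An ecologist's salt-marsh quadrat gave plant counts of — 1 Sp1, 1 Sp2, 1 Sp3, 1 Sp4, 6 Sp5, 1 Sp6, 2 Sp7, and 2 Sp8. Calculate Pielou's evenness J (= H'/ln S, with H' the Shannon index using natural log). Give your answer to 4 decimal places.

Total N = 1+1+1+1+6+1+2+2 = 15, so the proportions are 0.066667, 0.066667, 0.066667, 0.066667, 0.4, 0.066667, 0.133333, 0.133333 (working shown to 6 dp, full precision carried).
H' = −Σ pᵢ ln pᵢ = −((-0.180537) + (-0.180537) + (-0.180537) + (-0.180537) + (-0.366516) + (-0.180537) + (-0.268654) + (-0.268654)) = 1.806507.
With S = 8 species, ln S = 2.079442, so J = 1.806507/2.079442 = 0.868746, i.e. 0.8687 to 4 decimal places.

0.8687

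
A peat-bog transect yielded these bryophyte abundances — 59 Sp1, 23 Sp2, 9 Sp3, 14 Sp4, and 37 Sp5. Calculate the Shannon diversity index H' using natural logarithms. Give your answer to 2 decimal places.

Total N = 59+23+9+14+37 = 142, so the proportions are 0.4155, 0.162, 0.0634, 0.0986, 0.2606 (working shown to 4 dp, full precision carried).
Each pᵢ ln pᵢ term: 0.4155×(-0.8783)=-0.3649, 0.162×(-1.8203)=-0.2948, 0.0634×(-2.7586)=-0.1748, 0.0986×(-2.3168)=-0.2284, 0.2606×(-1.3449)=-0.3504.
Sum = -1.4135, so H' = 1.41.

1.41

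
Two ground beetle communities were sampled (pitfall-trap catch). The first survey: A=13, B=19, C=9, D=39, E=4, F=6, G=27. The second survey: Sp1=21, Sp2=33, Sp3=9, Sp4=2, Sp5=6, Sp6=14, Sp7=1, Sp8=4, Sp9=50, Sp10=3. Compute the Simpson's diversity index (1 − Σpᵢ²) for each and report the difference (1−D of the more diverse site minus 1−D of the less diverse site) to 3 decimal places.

0.001

The first survey: N=117, proportions 0.11111, 0.16239, 0.07692, 0.33333, 0.03419, 0.05128, 0.23077, giving 1−D = 0.78720 (working shown to 5 dp, full precision carried).
The second survey: N=143, proportions 0.14685, 0.23077, 0.06294, 0.01399, 0.04196, 0.0979, 0.00699, 0.02797, 0.34965, 0.02098, giving 1−D = 0.78615.
Difference = |0.78720 − 0.78615| = 0.00105, i.e. 0.001 to 3 decimal places.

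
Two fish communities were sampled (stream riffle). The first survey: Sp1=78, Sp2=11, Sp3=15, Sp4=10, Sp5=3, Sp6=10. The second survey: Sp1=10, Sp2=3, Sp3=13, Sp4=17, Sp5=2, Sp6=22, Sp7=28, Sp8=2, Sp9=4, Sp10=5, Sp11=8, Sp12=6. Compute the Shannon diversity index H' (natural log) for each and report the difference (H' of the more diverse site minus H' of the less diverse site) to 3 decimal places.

0.928

The first survey: N=127, proportions 0.61417, 0.08661, 0.11811, 0.07874, 0.02362, 0.07874, giving H' = 1.25231 (working shown to 5 dp, full precision carried).
The second survey: N=120, proportions 0.08333, 0.025, 0.10833, 0.14167, 0.01667, 0.18333, 0.23333, 0.01667, 0.03333, 0.04167, 0.06667, 0.05, giving H' = 2.18011.
Difference = |1.25231 − 2.18011| = 0.92780, i.e. 0.928 to 3 decimal places.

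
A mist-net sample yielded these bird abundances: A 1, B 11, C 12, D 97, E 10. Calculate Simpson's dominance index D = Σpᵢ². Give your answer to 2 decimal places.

0.57

Total N = 1+11+12+97+10 = 131, so the proportions are 0.0076, 0.084, 0.0916, 0.7405, 0.0763 (working shown to 4 dp, full precision carried).
D = 0.0076² + 0.084² + 0.0916² + 0.7405² + 0.0763² = 0.0001 + 0.0071 + 0.0084 + 0.5483 + 0.0058 = 0.5696.
To 2 decimal places, D = 0.57.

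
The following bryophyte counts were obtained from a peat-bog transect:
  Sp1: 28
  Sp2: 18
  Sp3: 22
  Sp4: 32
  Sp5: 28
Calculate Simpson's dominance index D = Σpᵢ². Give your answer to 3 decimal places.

Total N = 28+18+22+32+28 = 128, so the proportions are 0.21875, 0.14062, 0.17188, 0.25, 0.21875 (working shown to 5 dp, full precision carried).
D = 0.21875² + 0.14062² + 0.17188² + 0.25² + 0.21875² = 0.04785 + 0.01978 + 0.02954 + 0.06250 + 0.04785 = 0.20752.
To 3 decimal places, D = 0.208.

0.208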